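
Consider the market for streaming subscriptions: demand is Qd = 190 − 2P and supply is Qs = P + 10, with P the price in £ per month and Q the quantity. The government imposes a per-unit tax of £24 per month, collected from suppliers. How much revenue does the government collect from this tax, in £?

Before the tax: set 190 − 2P = P + 10 → P* = £60, Q* = 70.
With the tax collected from suppliers, supply shifts: Qs = (P − 24) + 10.
Solving gives Q = 54 with buyers paying £68 and suppliers receiving £44 (the £24 wedge).
Revenue = t · Q = 24 · 54 = £1296.

Tax revenue = £1296.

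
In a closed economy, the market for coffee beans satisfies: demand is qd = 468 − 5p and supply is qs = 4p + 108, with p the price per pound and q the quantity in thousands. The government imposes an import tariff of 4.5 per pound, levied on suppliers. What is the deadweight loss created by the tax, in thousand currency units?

Before the tax: set 468 − 5p = 4p + 108 → p* = 40, q* = 268.
With the tax collected from suppliers, supply shifts: qs = 4(p − 4.5) + 108.
Solving gives q = 258 with consumers paying 42 and suppliers receiving 37.5 (the 4.5 wedge).
Quantity falls by |ΔQ| = |268 − 258| = 10.
DWL = ½ · t · |ΔQ| = ½ · 4.5 · 10 = 22.5.

Deadweight loss = 22.5 thousand.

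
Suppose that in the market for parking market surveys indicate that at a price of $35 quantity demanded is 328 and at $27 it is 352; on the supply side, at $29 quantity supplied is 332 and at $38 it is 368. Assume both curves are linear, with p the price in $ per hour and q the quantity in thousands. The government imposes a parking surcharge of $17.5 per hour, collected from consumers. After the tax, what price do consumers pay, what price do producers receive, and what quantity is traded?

Consumers pay $41; producers receive $23.5; quantity = 310.

Demand slope: (352 − 328)/(27 − 35) = -3, so qd = 433 − 3p.
Supply slope: (368 − 332)/(38 − 29) = 4, so qs = 4p + 216.
Without the tax, 433 − 3p = 4p + 216 gives 7p = 217, so p* = $31 and q* = 340.
With the tax collected from consumers, demand (in seller-price terms) shifts: qd = 433 − 3(p + 17.5).
New equilibrium: consumers pay $41, producers receive $23.5, q = 310. (Wedge: pb − ps = 17.5.)
The less price-elastic side of the market bears the larger share of a per-unit tax.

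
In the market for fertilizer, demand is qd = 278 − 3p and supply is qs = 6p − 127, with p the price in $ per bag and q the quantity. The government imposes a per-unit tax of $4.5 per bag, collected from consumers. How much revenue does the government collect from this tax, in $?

Without the tax, 278 − 3p = 6p − 127 gives 9p = 405, so p* = $45 and q* = 143.
With the tax collected from consumers, demand (in seller-price terms) shifts: qd = 278 − 3(p + 4.5).
Solving gives q = 134 with consumers paying $48 and producers receiving $43.5 (the $4.5 wedge).
Revenue = t · Q = 4.5 · 134 = $603.

Tax revenue = $603.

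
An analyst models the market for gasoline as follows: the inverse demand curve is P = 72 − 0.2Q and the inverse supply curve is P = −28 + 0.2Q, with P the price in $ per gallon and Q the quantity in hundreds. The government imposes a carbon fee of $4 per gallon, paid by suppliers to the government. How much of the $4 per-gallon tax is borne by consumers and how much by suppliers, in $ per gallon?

Rewrite in direct form: Qd = 360 − 5P and Qs = 5P + 140.
Before the tax: set 360 − 5P = 5P + 140 → P* = $22, Q* = 250.
With the tax collected from suppliers, supply shifts: Qs = 5(P − 4) + 140.
New equilibrium: consumers pay $24, suppliers receive $20, Q = 240. (Wedge: Pb − Ps = 4.)
Burden on consumers: $2; on suppliers: $2. (They sum to $4.)

Consumers bear $2 per gallon; suppliers bear $2 per gallon.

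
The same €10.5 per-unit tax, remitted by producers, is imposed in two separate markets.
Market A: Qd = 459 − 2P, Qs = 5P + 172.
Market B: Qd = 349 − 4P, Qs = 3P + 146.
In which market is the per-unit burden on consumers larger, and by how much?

Market A: pre-tax P* = €41, Q* = 377; post-tax Q = 362; per-unit burden on consumers = €7.5.
Market B: pre-tax P* = €29, Q* = 233; post-tax Q = 215; per-unit burden on consumers = €4.5.
Difference: €7.5 vs €4.5 → market A is larger by €3.

Market A, by €3.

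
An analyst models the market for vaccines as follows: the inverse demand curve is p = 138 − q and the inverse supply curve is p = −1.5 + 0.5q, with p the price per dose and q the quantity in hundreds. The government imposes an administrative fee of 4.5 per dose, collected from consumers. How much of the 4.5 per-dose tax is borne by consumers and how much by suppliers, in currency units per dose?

Consumers bear 3 per dose; suppliers bear 1.5 per dose.

Inverting to q(p) form: qd = 138 − p; qs = 2p + 3.
Without the tax, 138 − p = 2p + 3 gives 3p = 135, so p* = 45 and q* = 93.
With the tax collected from consumers, demand (in seller-price terms) shifts: qd = 138 − (p + 4.5).
New equilibrium: consumers pay 48, suppliers receive 43.5, q = 90. (Wedge: pb − ps = 4.5.)
Burden on consumers: 3; on suppliers: 1.5. (They sum to 4.5.)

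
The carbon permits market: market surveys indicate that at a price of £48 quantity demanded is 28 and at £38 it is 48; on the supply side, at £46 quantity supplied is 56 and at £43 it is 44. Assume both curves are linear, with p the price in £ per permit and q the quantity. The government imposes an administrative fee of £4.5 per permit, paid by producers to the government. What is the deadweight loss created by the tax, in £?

Demand slope: (48 − 28)/(38 − 48) = -2, so qd = 124 − 2p.
Supply slope: (44 − 56)/(43 − 46) = 4, so qs = 4p − 128.
Without the tax, 124 − 2p = 4p − 128 gives 6p = 252, so p* = £42 and q* = 40.
With the tax collected from producers, supply shifts: qs = 4(p − 4.5) − 128.
Solving gives q = 34 with consumers paying £45 and producers receiving £40.5 (the £4.5 wedge).
Quantity falls by |ΔQ| = |40 − 34| = 6.
DWL = ½ · t · |ΔQ| = ½ · 4.5 · 6 = £13.5.

Deadweight loss = £13.5.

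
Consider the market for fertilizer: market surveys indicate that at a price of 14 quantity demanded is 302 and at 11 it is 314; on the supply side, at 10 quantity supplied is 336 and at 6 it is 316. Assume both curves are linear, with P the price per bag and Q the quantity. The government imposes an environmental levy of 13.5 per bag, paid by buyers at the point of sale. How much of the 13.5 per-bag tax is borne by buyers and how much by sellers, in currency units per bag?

Buyers bear 7.5 per bag; sellers bear 6 per bag.

Demand slope: (314 − 302)/(11 − 14) = -4, so Qd = 358 − 4P.
Supply slope: (316 − 336)/(6 − 10) = 5, so Qs = 5P + 286.
Before the tax: set 358 − 4P = 5P + 286 → P* = 8, Q* = 326.
With the tax collected from buyers, demand (in seller-price terms) shifts: Qd = 358 − 4(P + 13.5).
Solving gives Q = 296 with buyers paying 15.5 and sellers receiving 2 (the 13.5 wedge).
Burden on buyers: 7.5; on sellers: 6. (They sum to 13.5.)
The less price-elastic side of the market bears the larger share of a per-unit tax.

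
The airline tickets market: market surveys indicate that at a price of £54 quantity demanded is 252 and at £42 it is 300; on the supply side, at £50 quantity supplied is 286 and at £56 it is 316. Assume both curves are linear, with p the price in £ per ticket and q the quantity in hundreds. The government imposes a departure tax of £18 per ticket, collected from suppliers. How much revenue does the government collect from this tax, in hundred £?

Demand slope: (300 − 252)/(42 − 54) = -4, so qd = 468 − 4p.
Supply slope: (316 − 286)/(56 − 50) = 5, so qs = 5p + 36.
Before the tax: set 468 − 4p = 5p + 36 → p* = £48, q* = 276.
With the tax collected from suppliers, supply shifts: qs = 5(p − 18) + 36.
Solving gives q = 236 with buyers paying £58 and suppliers receiving £40 (the £18 wedge).
Revenue = t · Q = 18 · 236 = £4248.

Tax revenue = £4248 hundred.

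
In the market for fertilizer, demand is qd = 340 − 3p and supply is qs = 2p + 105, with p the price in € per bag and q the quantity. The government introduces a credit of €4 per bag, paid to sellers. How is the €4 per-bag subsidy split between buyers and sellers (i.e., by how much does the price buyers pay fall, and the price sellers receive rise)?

Buyers gain €1.6 per bag; sellers gain €2.4 per bag.

Before the subsidy: set 340 − 3p = 2p + 105 → p* = €47, q* = 199.
With a per-unit subsidy paid to sellers, each receives p + 4 per unit sold, so supply becomes qs = 2(p + 4) + 105.
Solving gives q = 203.8 with buyers paying €45.4 and sellers receiving €49.4 (the €4 wedge).
Gain to buyers: €1.6; to sellers: €2.4. (They sum to €4.)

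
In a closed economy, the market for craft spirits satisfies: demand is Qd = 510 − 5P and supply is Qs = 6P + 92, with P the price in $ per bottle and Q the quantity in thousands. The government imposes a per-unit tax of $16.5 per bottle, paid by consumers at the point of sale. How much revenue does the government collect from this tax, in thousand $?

Tax revenue = $4537.5 thousand.

Before the tax: set 510 − 5P = 6P + 92 → P* = $38, Q* = 320.
With the tax collected from consumers, demand (in seller-price terms) shifts: Qd = 510 − 5(P + 16.5).
New equilibrium: consumers pay $47, producers receive $30.5, Q = 275. (Wedge: Pb − Ps = 16.5.)
Revenue = t · Q = 16.5 · 275 = $4537.5.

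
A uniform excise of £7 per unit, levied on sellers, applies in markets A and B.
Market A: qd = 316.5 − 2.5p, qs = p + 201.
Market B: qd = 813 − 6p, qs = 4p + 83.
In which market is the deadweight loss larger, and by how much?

Market B, by £41.3.

Market A: pre-tax p* = £33, q* = 234; post-tax q = 229; deadweight loss = £17.5.
Market B: pre-tax p* = £73, q* = 375; post-tax q = 358.2; deadweight loss = £58.8.
Difference: £17.5 vs £58.8 → market B is larger by £41.3.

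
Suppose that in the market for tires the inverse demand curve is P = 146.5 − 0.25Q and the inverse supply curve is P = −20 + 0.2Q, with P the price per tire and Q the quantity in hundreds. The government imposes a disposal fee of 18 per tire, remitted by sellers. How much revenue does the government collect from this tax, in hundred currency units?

Inverting to Q(P) form: Qd = 586 − 4P; Qs = 5P + 100.
Without the tax, 586 − 4P = 5P + 100 gives 9P = 486, so P* = 54 and Q* = 370.
With the tax collected from sellers, supply shifts: Qs = 5(P − 18) + 100.
New equilibrium: consumers pay 64, sellers receive 46, Q = 330. (Wedge: Pb − Ps = 18.)
Revenue = t · Q = 18 · 330 = 5940.

Tax revenue = 5940 hundred.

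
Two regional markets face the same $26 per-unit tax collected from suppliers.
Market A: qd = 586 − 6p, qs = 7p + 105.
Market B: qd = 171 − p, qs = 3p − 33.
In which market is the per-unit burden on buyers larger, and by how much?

Market B, by $5.5.

Market A: pre-tax p* = $37, q* = 364; post-tax q = 280; per-unit burden on buyers = $14.
Market B: pre-tax p* = $51, q* = 120; post-tax q = 100.5; per-unit burden on buyers = $19.5.
Difference: $14 vs $19.5 → market B is larger by $5.5.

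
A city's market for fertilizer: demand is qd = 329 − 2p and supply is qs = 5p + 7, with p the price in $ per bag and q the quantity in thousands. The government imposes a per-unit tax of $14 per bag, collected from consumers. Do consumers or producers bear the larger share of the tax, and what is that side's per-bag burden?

Consumers bear the larger share: $10 per bag.

Without the tax, 329 − 2p = 5p + 7 gives 7p = 322, so p* = $46 and q* = 237.
With the tax collected from consumers, demand (in seller-price terms) shifts: qd = 329 − 2(p + 14).
New equilibrium: consumers pay $56, producers receive $42, q = 217. (Wedge: pb − ps = 14.)
Per-bag burden: consumers $10, producers $4.
Consumers take the larger share because demand is less price-elastic here (demand slope 2 vs supply slope 5).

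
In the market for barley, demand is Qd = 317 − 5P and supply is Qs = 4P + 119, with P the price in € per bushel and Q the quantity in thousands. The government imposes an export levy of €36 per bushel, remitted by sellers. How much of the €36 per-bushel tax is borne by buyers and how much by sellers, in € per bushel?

Before the tax: set 317 − 5P = 4P + 119 → P* = €22, Q* = 207.
With the tax collected from sellers, supply shifts: Qs = 4(P − 36) + 119.
Solving gives Q = 127 with buyers paying €38 and sellers receiving €2 (the €36 wedge).
Burden on buyers: €16; on sellers: €20. (They sum to €36.)

Buyers bear €16 per bushel; sellers bear €20 per bushel.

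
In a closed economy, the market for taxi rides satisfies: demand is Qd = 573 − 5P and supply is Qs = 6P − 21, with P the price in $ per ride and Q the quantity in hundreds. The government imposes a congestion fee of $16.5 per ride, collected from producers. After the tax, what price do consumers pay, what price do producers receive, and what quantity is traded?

Without the tax, 573 − 5P = 6P − 21 gives 11P = 594, so P* = $54 and Q* = 303.
With the tax collected from producers, supply shifts: Qs = 6(P − 16.5) − 21.
New equilibrium: consumers pay $63, producers receive $46.5, Q = 258. (Wedge: Pb − Ps = 16.5.)
The less price-elastic side of the market bears the larger share of a per-unit tax.

Consumers pay $63; producers receive $46.5; quantity = 258.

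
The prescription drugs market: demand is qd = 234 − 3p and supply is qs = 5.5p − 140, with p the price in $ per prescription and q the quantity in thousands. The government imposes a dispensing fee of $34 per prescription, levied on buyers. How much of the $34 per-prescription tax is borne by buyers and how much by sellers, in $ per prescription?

Buyers bear $22 per prescription; sellers bear $12 per prescription.

Before the tax: set 234 − 3p = 5.5p − 140 → p* = $44, q* = 102.
With the tax collected from buyers, demand (in seller-price terms) shifts: qd = 234 − 3(p + 34).
New equilibrium: buyers pay $66, sellers receive $32, q = 36. (Wedge: pb − ps = 34.)
Burden on buyers: $22; on sellers: $12. (They sum to $34.)
The less price-elastic side of the market bears the larger share of a per-unit tax.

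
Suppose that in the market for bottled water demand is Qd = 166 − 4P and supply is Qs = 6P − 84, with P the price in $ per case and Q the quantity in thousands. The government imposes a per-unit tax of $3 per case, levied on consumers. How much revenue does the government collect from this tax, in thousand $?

Without the tax, 166 − 4P = 6P − 84 gives 10P = 250, so P* = $25 and Q* = 66.
With the tax collected from consumers, demand (in seller-price terms) shifts: Qd = 166 − 4(P + 3).
Solving gives Q = 58.8 with consumers paying $26.8 and suppliers receiving $23.8 (the $3 wedge).
Revenue = t · Q = 3 · 58.8 = $176.4.

Tax revenue = $176.4 thousand.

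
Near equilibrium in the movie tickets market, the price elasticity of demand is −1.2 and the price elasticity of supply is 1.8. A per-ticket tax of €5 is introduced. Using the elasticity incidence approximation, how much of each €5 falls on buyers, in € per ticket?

Incidence ratio: buyers' share ≈ εs / (εs + |εd|) = 1.8 / (1.8 + 1.2) = 0.6.
So buyers bear ≈ 0.6 × €5 = €3; sellers bear €2.

Buyers bear ≈ €3 per ticket.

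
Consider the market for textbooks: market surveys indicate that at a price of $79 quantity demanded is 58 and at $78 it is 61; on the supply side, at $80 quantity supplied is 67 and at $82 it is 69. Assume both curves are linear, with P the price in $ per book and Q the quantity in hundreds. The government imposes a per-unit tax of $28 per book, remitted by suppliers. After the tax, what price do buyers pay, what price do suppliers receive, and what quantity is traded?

Buyers pay $84; suppliers receive $56; quantity = 43.

Demand slope: (61 − 58)/(78 − 79) = -3, so Qd = 295 − 3P.
Supply slope: (69 − 67)/(82 − 80) = 1, so Qs = P − 13.
Without the tax, 295 − 3P = P − 13 gives 4P = 308, so P* = $77 and Q* = 64.
With the tax collected from suppliers, supply shifts: Qs = (P − 28) − 13.
Solving gives Q = 43 with buyers paying $84 and suppliers receiving $56 (the $28 wedge).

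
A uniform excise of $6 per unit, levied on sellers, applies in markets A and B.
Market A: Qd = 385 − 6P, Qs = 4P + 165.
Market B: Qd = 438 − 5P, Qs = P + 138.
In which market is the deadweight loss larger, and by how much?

Market A, by $28.2.

Market A: pre-tax P* = $22, Q* = 253; post-tax Q = 238.6; deadweight loss = $43.2.
Market B: pre-tax P* = $50, Q* = 188; post-tax Q = 183; deadweight loss = $15.
Difference: $43.2 vs $15 → market A is larger by $28.2.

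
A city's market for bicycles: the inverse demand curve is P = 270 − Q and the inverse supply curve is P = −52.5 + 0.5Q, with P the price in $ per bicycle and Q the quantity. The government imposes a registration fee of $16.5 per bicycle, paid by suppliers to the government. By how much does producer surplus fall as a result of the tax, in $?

Rewrite in direct form: Qd = 270 − P and Qs = 2P + 105.
Before the tax: set 270 − P = 2P + 105 → P* = $55, Q* = 215.
With the tax collected from suppliers, supply shifts: Qs = 2(P − 16.5) + 105.
Solving gives Q = 204 with buyers paying $66 and suppliers receiving $49.5 (the $16.5 wedge).
ΔPS is the trapezoid between Q = 204 and Q = 215 of height $5.5: ½ · (215 + 204) · 5.5 = $1152.25.

Producer surplus falls by $1152.25.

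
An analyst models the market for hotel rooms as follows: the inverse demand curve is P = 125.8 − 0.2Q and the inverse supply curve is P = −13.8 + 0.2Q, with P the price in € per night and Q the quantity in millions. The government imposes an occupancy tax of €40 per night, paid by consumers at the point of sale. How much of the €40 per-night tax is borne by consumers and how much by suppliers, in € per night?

Consumers bear €20 per night; suppliers bear €20 per night.

Inverting to Q(P) form: Qd = 629 − 5P; Qs = 5P + 69.
Before the tax: set 629 − 5P = 5P + 69 → P* = €56, Q* = 349.
With the tax collected from consumers, demand (in seller-price terms) shifts: Qd = 629 − 5(P + 40).
New equilibrium: consumers pay €76, suppliers receive €36, Q = 249. (Wedge: Pb − Ps = 40.)
Burden on consumers: €20; on suppliers: €20. (They sum to €40.)
The less price-elastic side of the market bears the larger share of a per-unit tax.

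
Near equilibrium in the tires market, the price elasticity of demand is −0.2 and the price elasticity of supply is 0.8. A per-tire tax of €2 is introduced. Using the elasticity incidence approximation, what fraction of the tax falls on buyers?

Incidence ratio: buyers' share ≈ εs / (εs + |εd|) = 0.8 / (0.8 + 0.2) = 0.8.
Supply is the more elastic side, so buyers bear the larger share.

Buyers' share ≈ 0.8.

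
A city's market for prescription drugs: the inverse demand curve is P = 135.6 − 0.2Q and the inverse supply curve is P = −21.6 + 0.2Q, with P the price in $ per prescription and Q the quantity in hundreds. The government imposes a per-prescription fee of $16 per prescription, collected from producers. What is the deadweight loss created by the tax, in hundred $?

Deadweight loss = $320 hundred.

Rewrite in direct form: Qd = 678 − 5P and Qs = 5P + 108.
Without the tax, 678 − 5P = 5P + 108 gives 10P = 570, so P* = $57 and Q* = 393.
With the tax collected from producers, supply shifts: Qs = 5(P − 16) + 108.
Solving gives Q = 353 with buyers paying $65 and producers receiving $49 (the $16 wedge).
Quantity falls by |ΔQ| = |393 − 353| = 40.
DWL = ½ · t · |ΔQ| = ½ · 16 · 40 = $320.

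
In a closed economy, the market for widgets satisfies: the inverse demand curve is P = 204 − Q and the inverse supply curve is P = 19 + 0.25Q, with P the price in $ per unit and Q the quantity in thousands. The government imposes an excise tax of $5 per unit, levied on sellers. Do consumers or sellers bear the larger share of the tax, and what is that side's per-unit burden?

Consumers bear the larger share: $4 per unit.

Inverting to Q(P) form: Qd = 204 − P; Qs = 4P − 76.
Before the tax: set 204 − P = 4P − 76 → P* = $56, Q* = 148.
With the tax collected from sellers, supply shifts: Qs = 4(P − 5) − 76.
New equilibrium: consumers pay $60, sellers receive $55, Q = 144. (Wedge: Pb − Ps = 5.)
Per-unit burden: consumers $4, sellers $1.
Consumers take the larger share because demand is less price-elastic here (demand slope 1 vs supply slope 4).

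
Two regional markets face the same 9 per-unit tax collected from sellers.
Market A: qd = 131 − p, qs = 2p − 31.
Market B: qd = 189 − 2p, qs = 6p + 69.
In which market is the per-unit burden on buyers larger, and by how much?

Market A: pre-tax p* = 54, q* = 77; post-tax q = 71; per-unit burden on buyers = 6.
Market B: pre-tax p* = 15, q* = 159; post-tax q = 145.5; per-unit burden on buyers = 6.75.
Difference: 6 vs 6.75 → market B is larger by 0.75.

Market B, by 0.75.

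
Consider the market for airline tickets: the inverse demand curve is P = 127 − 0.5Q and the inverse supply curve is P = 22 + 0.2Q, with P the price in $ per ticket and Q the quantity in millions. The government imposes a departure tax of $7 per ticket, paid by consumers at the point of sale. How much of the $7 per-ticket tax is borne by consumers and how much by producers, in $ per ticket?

Consumers bear $5 per ticket; producers bear $2 per ticket.

Rewrite in direct form: Qd = 254 − 2P and Qs = 5P − 110.
Without the tax, 254 − 2P = 5P − 110 gives 7P = 364, so P* = $52 and Q* = 150.
With the tax collected from consumers, demand (in seller-price terms) shifts: Qd = 254 − 2(P + 7).
Solving gives Q = 140 with consumers paying $57 and producers receiving $50 (the $7 wedge).
Burden on consumers: $5; on producers: $2. (They sum to $7.)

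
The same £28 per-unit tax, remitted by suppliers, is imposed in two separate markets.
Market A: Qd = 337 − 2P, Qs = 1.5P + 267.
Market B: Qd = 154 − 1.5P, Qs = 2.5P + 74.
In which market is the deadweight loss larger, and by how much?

Market B, by £31.5.

Market A: pre-tax P* = £20, Q* = 297; post-tax Q = 273; deadweight loss = £336.
Market B: pre-tax P* = £20, Q* = 124; post-tax Q = 97.75; deadweight loss = £367.5.
Difference: £336 vs £367.5 → market B is larger by £31.5.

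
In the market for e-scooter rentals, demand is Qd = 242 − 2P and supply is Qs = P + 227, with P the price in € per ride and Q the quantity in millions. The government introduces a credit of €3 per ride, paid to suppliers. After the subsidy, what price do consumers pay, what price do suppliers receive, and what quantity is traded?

Before the subsidy: set 242 − 2P = P + 227 → P* = €5, Q* = 232.
With a per-unit subsidy paid to suppliers, each receives P + 3 per unit sold, so supply becomes Qs = (P + 3) + 227.
Solving gives Q = 234 with consumers paying €4 and suppliers receiving €7 (the €3 wedge).

Consumers pay €4; suppliers receive €7; quantity = 234.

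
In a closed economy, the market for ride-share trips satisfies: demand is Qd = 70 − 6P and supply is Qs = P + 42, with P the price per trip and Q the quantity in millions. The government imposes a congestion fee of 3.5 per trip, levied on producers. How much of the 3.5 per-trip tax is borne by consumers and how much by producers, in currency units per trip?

Without the tax, 70 − 6P = P + 42 gives 7P = 28, so P* = 4 and Q* = 46.
With the tax collected from producers, supply shifts: Qs = (P − 3.5) + 42.
Solving gives Q = 43 with consumers paying 4.5 and producers receiving 1 (the 3.5 wedge).
Burden on consumers: 0.5; on producers: 3. (They sum to 3.5.)

Consumers bear 0.5 per trip; producers bear 3 per trip.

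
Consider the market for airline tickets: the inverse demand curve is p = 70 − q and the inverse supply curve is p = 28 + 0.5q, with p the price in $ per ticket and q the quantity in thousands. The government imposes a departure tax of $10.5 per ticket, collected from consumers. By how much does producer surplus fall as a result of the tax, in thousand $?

Producer surplus falls by $85.75 thousand.

Inverting to q(p) form: qd = 70 − p; qs = 2p − 56.
Before the tax: set 70 − p = 2p − 56 → p* = $42, q* = 28.
With the tax collected from consumers, demand (in seller-price terms) shifts: qd = 70 − (p + 10.5).
Solving gives q = 21 with consumers paying $49 and suppliers receiving $38.5 (the $10.5 wedge).
ΔPS is the trapezoid between Q = 21 and Q = 28 of height $3.5: ½ · (28 + 21) · 3.5 = $85.75.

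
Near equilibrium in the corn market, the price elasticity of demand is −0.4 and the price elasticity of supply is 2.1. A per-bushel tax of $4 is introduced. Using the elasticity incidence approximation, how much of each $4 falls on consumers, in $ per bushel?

Consumers bear ≈ $3.36 per bushel.

Incidence ratio: consumers' share ≈ εs / (εs + |εd|) = 2.1 / (2.1 + 0.4) = 0.84.
So consumers bear ≈ 0.84 × $4 = $3.36; sellers bear $0.64.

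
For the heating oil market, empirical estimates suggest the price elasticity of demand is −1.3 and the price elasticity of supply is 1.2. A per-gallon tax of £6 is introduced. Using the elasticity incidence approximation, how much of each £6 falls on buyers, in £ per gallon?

Incidence ratio: buyers' share ≈ εs / (εs + |εd|) = 1.2 / (1.2 + 1.3) = 0.48.
So buyers bear ≈ 0.48 × £6 = £2.88; producers bear £3.12.

Buyers bear ≈ £2.88 per gallon.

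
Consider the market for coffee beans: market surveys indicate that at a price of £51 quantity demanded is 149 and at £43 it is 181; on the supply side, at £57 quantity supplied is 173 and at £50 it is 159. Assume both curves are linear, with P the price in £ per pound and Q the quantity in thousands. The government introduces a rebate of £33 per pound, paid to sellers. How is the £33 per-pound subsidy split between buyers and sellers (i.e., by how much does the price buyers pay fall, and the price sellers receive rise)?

Demand slope: (181 − 149)/(43 − 51) = -4, so Qd = 353 − 4P.
Supply slope: (159 − 173)/(50 − 57) = 2, so Qs = 2P + 59.
Before the subsidy: set 353 − 4P = 2P + 59 → P* = £49, Q* = 157.
With a per-unit subsidy paid to sellers, each receives P + 33 per unit sold, so supply becomes Qs = 2(P + 33) + 59.
Solving gives Q = 201 with buyers paying £38 and sellers receiving £71 (the £33 wedge).
Gain to buyers: £11; to sellers: £22. (They sum to £33.)

Buyers gain £11 per pound; sellers gain £22 per pound.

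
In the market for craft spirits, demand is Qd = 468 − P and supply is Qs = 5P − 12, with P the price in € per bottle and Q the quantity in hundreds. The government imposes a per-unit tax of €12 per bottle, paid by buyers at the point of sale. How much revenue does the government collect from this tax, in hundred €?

Without the tax, 468 − P = 5P − 12 gives 6P = 480, so P* = €80 and Q* = 388.
With the tax collected from buyers, demand (in seller-price terms) shifts: Qd = 468 − (P + 12).
Solving gives Q = 378 with buyers paying €90 and producers receiving €78 (the €12 wedge).
Revenue = t · Q = 12 · 378 = €4536.

Tax revenue = €4536 hundred.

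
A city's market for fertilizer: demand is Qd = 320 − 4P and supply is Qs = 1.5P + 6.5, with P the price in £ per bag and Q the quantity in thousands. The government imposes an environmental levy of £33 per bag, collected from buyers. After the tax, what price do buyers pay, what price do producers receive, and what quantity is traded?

Before the tax: set 320 − 4P = 1.5P + 6.5 → P* = £57, Q* = 92.
With the tax collected from buyers, demand (in seller-price terms) shifts: Qd = 320 − 4(P + 33).
New equilibrium: buyers pay £66, producers receive £33, Q = 56. (Wedge: Pb − Ps = 33.)

Buyers pay £66; producers receive £33; quantity = 56.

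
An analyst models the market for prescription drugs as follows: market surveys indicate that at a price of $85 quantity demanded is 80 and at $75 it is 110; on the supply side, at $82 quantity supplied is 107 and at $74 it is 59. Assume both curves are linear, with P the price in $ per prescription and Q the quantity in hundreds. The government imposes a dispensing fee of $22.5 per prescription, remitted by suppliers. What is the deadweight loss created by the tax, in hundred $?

Demand slope: (110 − 80)/(75 − 85) = -3, so Qd = 335 − 3P.
Supply slope: (59 − 107)/(74 − 82) = 6, so Qs = 6P − 385.
Without the tax, 335 − 3P = 6P − 385 gives 9P = 720, so P* = $80 and Q* = 95.
With the tax collected from suppliers, supply shifts: Qs = 6(P − 22.5) − 385.
New equilibrium: buyers pay $95, suppliers receive $72.5, Q = 50. (Wedge: Pb − Ps = 22.5.)
Quantity falls by |ΔQ| = |95 − 50| = 45.
DWL = ½ · t · |ΔQ| = ½ · 22.5 · 45 = $506.25.

Deadweight loss = $506.25 hundred.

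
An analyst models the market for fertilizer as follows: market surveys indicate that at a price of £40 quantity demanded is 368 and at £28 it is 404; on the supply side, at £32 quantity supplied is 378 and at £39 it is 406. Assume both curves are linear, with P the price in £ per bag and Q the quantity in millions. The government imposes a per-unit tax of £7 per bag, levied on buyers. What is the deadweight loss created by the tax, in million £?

Demand slope: (404 − 368)/(28 − 40) = -3, so Qd = 488 − 3P.
Supply slope: (406 − 378)/(39 − 32) = 4, so Qs = 4P + 250.
Without the tax, 488 − 3P = 4P + 250 gives 7P = 238, so P* = £34 and Q* = 386.
With the tax collected from buyers, demand (in seller-price terms) shifts: Qd = 488 − 3(P + 7).
Solving gives Q = 374 with buyers paying £38 and suppliers receiving £31 (the £7 wedge).
Quantity falls by |ΔQ| = |386 − 374| = 12.
DWL = ½ · t · |ΔQ| = ½ · 7 · 12 = £42.

Deadweight loss = £42 million.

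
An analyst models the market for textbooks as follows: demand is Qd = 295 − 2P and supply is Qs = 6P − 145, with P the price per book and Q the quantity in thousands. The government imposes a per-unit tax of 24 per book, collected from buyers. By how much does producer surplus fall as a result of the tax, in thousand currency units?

Without the tax, 295 − 2P = 6P − 145 gives 8P = 440, so P* = 55 and Q* = 185.
With the tax collected from buyers, demand (in seller-price terms) shifts: Qd = 295 − 2(P + 24).
New equilibrium: buyers pay 73, producers receive 49, Q = 149. (Wedge: Pb − Ps = 24.)
ΔPS is the trapezoid between Q = 149 and Q = 185 of height 6: ½ · (185 + 149) · 6 = 1002.

Producer surplus falls by 1002 thousand.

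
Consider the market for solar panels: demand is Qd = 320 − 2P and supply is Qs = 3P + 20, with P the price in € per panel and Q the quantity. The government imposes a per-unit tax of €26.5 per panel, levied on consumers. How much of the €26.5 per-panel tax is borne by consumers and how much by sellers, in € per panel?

Without the tax, 320 − 2P = 3P + 20 gives 5P = 300, so P* = €60 and Q* = 200.
With the tax collected from consumers, demand (in seller-price terms) shifts: Qd = 320 − 2(P + 26.5).
Solving gives Q = 168.2 with consumers paying €75.9 and sellers receiving €49.4 (the €26.5 wedge).
Burden on consumers: €15.9; on sellers: €10.6. (They sum to €26.5.)
The less price-elastic side of the market bears the larger share of a per-unit tax.

Consumers bear €15.9 per panel; sellers bear €10.6 per panel.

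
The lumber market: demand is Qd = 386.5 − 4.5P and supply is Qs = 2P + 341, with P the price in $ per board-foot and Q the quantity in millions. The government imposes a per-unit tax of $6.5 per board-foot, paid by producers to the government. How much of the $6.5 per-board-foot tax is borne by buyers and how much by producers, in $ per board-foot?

Before the tax: set 386.5 − 4.5P = 2P + 341 → P* = $7, Q* = 355.
With the tax collected from producers, supply shifts: Qs = 2(P − 6.5) + 341.
Solving gives Q = 346 with buyers paying $9 and producers receiving $2.5 (the $6.5 wedge).
Burden on buyers: $2; on producers: $4.5. (They sum to $6.5.)
The less price-elastic side of the market bears the larger share of a per-unit tax.

Buyers bear $2 per board-foot; producers bear $4.5 per board-foot.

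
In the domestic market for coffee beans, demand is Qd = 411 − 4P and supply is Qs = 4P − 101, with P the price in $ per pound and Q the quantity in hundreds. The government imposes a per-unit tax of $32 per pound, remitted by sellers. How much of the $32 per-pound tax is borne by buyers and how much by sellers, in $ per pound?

Without the tax, 411 − 4P = 4P − 101 gives 8P = 512, so P* = $64 and Q* = 155.
With the tax collected from sellers, supply shifts: Qs = 4(P − 32) − 101.
New equilibrium: buyers pay $80, sellers receive $48, Q = 91. (Wedge: Pb − Ps = 32.)
Burden on buyers: $16; on sellers: $16. (They sum to $32.)
The less price-elastic side of the market bears the larger share of a per-unit tax.

Buyers bear $16 per pound; sellers bear $16 per pound.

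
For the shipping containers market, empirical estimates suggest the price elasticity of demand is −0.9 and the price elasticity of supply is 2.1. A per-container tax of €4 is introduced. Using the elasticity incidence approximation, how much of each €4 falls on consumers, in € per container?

Incidence ratio: consumers' share ≈ εs / (εs + |εd|) = 2.1 / (2.1 + 0.9) = 0.7.
So consumers bear ≈ 0.7 × €4 = €2.8; sellers bear €1.2.

Consumers bear ≈ €2.8 per container.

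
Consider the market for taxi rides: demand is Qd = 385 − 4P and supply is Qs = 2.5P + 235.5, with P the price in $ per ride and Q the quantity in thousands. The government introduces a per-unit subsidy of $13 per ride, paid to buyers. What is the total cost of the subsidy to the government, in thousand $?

Before the subsidy: set 385 − 4P = 2.5P + 235.5 → P* = $23, Q* = 293.
With a per-unit subsidy paid to buyers, each effectively pays P − 13, so demand becomes Qd = 385 − 4(P − 13).
Solving gives Q = 313 with buyers paying $18 and producers receiving $31 (the $13 wedge).
Outlay = t · Q = 13 · 313 = $4069.

Government outlay = $4069 thousand.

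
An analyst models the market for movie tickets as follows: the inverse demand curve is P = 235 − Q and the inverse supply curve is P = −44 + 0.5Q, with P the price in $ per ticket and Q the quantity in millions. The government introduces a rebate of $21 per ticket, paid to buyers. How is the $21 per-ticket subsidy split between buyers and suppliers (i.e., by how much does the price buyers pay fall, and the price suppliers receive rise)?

Rewrite in direct form: Qd = 235 − P and Qs = 2P + 88.
Before the subsidy: set 235 − P = 2P + 88 → P* = $49, Q* = 186.
With a per-unit subsidy paid to buyers, each effectively pays P − 21, so demand becomes Qd = 235 − (P − 21).
Solving gives Q = 200 with buyers paying $35 and suppliers receiving $56 (the $21 wedge).
Gain to buyers: $14; to suppliers: $7. (They sum to $21.)

Buyers gain $14 per ticket; suppliers gain $7 per ticket.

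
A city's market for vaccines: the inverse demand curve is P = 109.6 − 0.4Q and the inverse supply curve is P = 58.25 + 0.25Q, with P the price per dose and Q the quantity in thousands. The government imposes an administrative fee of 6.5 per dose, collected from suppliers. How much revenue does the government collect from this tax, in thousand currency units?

Tax revenue = 448.5 thousand.

Inverting to Q(P) form: Qd = 274 − 2.5P; Qs = 4P − 233.
Without the tax, 274 − 2.5P = 4P − 233 gives 6.5P = 507, so P* = 78 and Q* = 79.
With the tax collected from suppliers, supply shifts: Qs = 4(P − 6.5) − 233.
New equilibrium: buyers pay 82, suppliers receive 75.5, Q = 69. (Wedge: Pb − Ps = 6.5.)
Revenue = t · Q = 6.5 · 69 = 448.5.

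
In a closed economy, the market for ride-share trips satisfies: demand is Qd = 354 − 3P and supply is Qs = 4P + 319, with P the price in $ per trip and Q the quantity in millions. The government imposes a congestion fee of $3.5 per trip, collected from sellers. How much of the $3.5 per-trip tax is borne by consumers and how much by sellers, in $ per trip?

Before the tax: set 354 − 3P = 4P + 319 → P* = $5, Q* = 339.
With the tax collected from sellers, supply shifts: Qs = 4(P − 3.5) + 319.
New equilibrium: consumers pay $7, sellers receive $3.5, Q = 333. (Wedge: Pb − Ps = 3.5.)
Burden on consumers: $2; on sellers: $1.5. (They sum to $3.5.)

Consumers bear $2 per trip; sellers bear $1.5 per trip.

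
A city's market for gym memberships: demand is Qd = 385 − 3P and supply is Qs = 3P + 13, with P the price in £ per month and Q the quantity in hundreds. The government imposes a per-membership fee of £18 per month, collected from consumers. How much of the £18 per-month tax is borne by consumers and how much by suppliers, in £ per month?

Consumers bear £9 per month; suppliers bear £9 per month.

Before the tax: set 385 − 3P = 3P + 13 → P* = £62, Q* = 199.
With the tax collected from consumers, demand (in seller-price terms) shifts: Qd = 385 − 3(P + 18).
Solving gives Q = 172 with consumers paying £71 and suppliers receiving £53 (the £18 wedge).
Burden on consumers: £9; on suppliers: £9. (They sum to £18.)
The less price-elastic side of the market bears the larger share of a per-unit tax.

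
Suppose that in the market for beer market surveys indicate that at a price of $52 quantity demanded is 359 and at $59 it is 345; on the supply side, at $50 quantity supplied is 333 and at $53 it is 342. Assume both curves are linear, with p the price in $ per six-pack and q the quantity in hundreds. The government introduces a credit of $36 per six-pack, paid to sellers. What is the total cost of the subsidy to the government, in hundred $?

Demand slope: (345 − 359)/(59 − 52) = -2, so qd = 463 − 2p.
Supply slope: (342 − 333)/(53 − 50) = 3, so qs = 3p + 183.
Before the subsidy: set 463 − 2p = 3p + 183 → p* = $56, q* = 351.
With a per-unit subsidy paid to sellers, each receives p + 36 per unit sold, so supply becomes qs = 3(p + 36) + 183.
Solving gives q = 394.2 with consumers paying $34.4 and sellers receiving $70.4 (the $36 wedge).
Outlay = t · Q = 36 · 394.2 = $14191.2.

Government outlay = $14191.2 hundred.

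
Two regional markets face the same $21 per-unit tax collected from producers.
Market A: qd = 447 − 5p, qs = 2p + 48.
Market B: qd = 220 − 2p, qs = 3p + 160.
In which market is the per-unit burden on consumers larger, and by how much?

Market A: pre-tax p* = $57, q* = 162; post-tax q = 132; per-unit burden on consumers = $6.
Market B: pre-tax p* = $12, q* = 196; post-tax q = 170.8; per-unit burden on consumers = $12.6.
Difference: $6 vs $12.6 → market B is larger by $6.6.

Market B, by $6.6.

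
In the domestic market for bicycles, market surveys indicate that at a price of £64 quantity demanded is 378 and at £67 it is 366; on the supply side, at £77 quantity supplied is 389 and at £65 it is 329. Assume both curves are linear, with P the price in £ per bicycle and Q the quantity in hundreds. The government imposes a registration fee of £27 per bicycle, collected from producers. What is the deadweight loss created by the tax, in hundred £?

Demand slope: (366 − 378)/(67 − 64) = -4, so Qd = 634 − 4P.
Supply slope: (329 − 389)/(65 − 77) = 5, so Qs = 5P + 4.
Without the tax, 634 − 4P = 5P + 4 gives 9P = 630, so P* = £70 and Q* = 354.
With the tax collected from producers, supply shifts: Qs = 5(P − 27) + 4.
Solving gives Q = 294 with buyers paying £85 and producers receiving £58 (the £27 wedge).
Quantity falls by |ΔQ| = |354 − 294| = 60.
DWL = ½ · t · |ΔQ| = ½ · 27 · 60 = £810.

Deadweight loss = £810 hundred.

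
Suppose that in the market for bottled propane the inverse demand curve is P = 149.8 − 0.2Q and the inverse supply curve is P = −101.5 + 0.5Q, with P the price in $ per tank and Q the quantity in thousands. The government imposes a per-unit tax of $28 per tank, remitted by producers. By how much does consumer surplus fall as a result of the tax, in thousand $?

Inverting to Q(P) form: Qd = 749 − 5P; Qs = 2P + 203.
Without the tax, 749 − 5P = 2P + 203 gives 7P = 546, so P* = $78 and Q* = 359.
With the tax collected from producers, supply shifts: Qs = 2(P − 28) + 203.
New equilibrium: buyers pay $86, producers receive $58, Q = 319. (Wedge: Pb − Ps = 28.)
ΔCS is the trapezoid between Q = 319 and Q = 359 of height $8: ½ · (359 + 319) · 8 = $2712.

Consumer surplus falls by $2712 thousand.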